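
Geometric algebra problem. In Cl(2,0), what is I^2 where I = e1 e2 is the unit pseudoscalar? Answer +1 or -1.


The pseudoscalar I = e1...e_n (product of all n generators) of Cl(p,q) satisfies I^2 = (-1)^(q + n(n-1)/2).
p = 2, q = 0, n = p + q = 2
n(n-1)/2 = 2 * 1 / 2 = 1
Exponent = q + n(n-1)/2 = 0 + 1 = 1
I^2 = (-1)^1 = -1


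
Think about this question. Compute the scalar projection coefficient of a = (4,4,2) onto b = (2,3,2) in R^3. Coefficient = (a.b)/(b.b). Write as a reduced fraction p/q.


Projection coefficient = (a . b) / (b . b)
a . b = 4*2 + 4*3 + 2*2
= 8 + 12 + 4 = 24
b . b = 2^2 + 3^2 + 2^2
= 4 + 9 + 4 = 17
Coefficient = 24/17
In lowest terms: 24/17


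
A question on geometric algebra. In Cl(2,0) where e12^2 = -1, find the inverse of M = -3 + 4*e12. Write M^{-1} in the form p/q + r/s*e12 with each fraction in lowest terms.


M = -3 + 4*e12, where e12^2 = -1.
Since M commutes with its reverse ~M = a - b*e12, M * ~M = a^2 - b^2*e12^2 = a^2 + b^2.
So M^{-1} = ~M / (a^2 + b^2) = (a - b*e12)/(a^2 + b^2).
a^2 + b^2 = 9 + 16 = 25
Scalar part = -3/25 = -3/25
Bivector coeff = -4/25 = -4/25
M^{-1} = -3/25 - 4/25*e12


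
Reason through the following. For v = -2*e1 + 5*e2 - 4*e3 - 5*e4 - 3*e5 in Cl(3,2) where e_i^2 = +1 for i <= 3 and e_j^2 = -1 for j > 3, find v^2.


v^2 = sum of c_i^2 * e_i^2
Positive signature terms (e_i^2 = +1): (-2)^2 + 5^2 + (-4)^2 = 45
Negative signature terms (e_j^2 = -1): (-5)^2 + (-3)^2 = 34
v^2 = 45 - 34 = 11


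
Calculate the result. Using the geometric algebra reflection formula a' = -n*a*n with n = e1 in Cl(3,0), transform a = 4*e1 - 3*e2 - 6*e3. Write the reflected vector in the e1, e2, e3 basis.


Reflection formula: a' = -n*a*n, with n = e1 (unit vector, n^2 = 1).
For reflection through hyperplane perp to e1:
The component along e1 flips sign, others stay.
a = (4, -3, -6)
a' = (-4, -3, -6)
a' = -4*e1 - 3*e2 - 6*e3


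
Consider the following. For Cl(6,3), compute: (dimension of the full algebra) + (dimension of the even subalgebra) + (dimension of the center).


n = 6 + 3 = 9
Total dim = 2^9 = 512
Even subalgebra dim = 2^8 = 256
n is odd, so center dim = 2
Sum = 512 + 256 + 2 = 770


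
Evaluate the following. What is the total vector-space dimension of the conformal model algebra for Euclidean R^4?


The conformal model of R^4 uses Cl(5,1): the 4 Euclidean generators plus two extra orthogonal generators e+ (e+^2 = +1) and e- (e-^2 = -1), from which the null vectors e0, einf are built.
Number of generators m = 4 + 2 = 6.
dim Cl(p,q) = 2^m = 2^6 = 64


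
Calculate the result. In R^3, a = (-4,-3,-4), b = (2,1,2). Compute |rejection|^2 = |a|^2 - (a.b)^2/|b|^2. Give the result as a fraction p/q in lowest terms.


|a|^2 = (-4)^2 + (-3)^2 + (-4)^2 = 41
|b|^2 = 2^2 + 1^2 + 2^2 = 9
a . b = (-4)*2 + (-3)*1 + (-4)*2 = -19
(a.b)^2 = (-19)^2 = 361
|rej|^2 = 41 - 361/9
= (369 - 361)/9
= 8/9
In lowest terms: 8/9


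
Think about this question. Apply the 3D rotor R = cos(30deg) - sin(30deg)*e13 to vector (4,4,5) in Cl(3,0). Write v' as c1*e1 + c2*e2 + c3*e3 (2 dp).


Rotor R = cos(30deg) - sin(30deg)*e13
Rotation angle theta = 2 * 30 = 60 degrees in the e13 plane (e1 -> e3).
The component perpendicular to the plane (e2) is invariant: v'_2 = v2 = 4.00
cos(60deg) = 0.5000, sin(60deg) = 0.8660
v'_1 = v1*cos(theta) - v3*sin(theta) = 4*0.5000 - 5*0.8660 = -2.33
v'_3 = v1*sin(theta) + v3*cos(theta) = 4*0.8660 + 5*0.5000 = 5.96
v' = -2.33*e1 + 4.00*e2 + 5.96*e3


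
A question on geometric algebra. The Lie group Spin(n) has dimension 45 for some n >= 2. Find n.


dim Spin(n) = dim so(n) = n(n-1)/2.
Solve n(n-1)/2 = 45, i.e. n^2 - n - 90 = 0.
Discriminant = 1 + 8*45 = 361
n = (1 + sqrt(361))/2 = (1 + 19)/2 = 10


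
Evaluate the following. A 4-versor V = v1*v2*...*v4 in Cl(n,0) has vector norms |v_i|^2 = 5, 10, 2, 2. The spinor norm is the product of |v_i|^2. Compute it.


Spinor norm N(V) = |v1|^2 * |v2|^2 * ... * |v4|^2
= 5 * 10 * 2 * 2
Running product: 5, 50, 100, 200
N(V) = 200


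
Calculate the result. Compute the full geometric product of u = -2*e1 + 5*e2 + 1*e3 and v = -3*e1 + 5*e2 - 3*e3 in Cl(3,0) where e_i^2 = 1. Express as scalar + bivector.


In Cl(3,0): e_i^2 = 1, e_ie_j = -e_je_i for i != j.
Scalar part = u . v = (-2)*(-3) + 5*5 + 1*(-3)
= 6 + 25 + (-3) = 28
e12 coeff = (-2)*5 - 5*(-3) = -10 - (-15) = 5
e13 coeff = (-2)*(-3) - 1*(-3) = 6 - (-3) = 9
e23 coeff = 5*(-3) - 1*5 = -15 - 5 = -20
uv = 28 + 5*e12 + 9*e13 - 20*e23


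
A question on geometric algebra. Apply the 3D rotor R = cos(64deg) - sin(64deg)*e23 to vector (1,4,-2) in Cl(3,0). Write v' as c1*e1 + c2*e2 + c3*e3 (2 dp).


Rotor R = cos(64deg) - sin(64deg)*e23
Rotation angle theta = 2 * 64 = 128 degrees in the e23 plane (e2 -> e3).
The component perpendicular to the plane (e1) is invariant: v'_1 = v1 = 1.00
cos(128deg) = -0.6157, sin(128deg) = 0.7880
v'_2 = v2*cos(theta) - v3*sin(theta) = 4*(-0.6157) - (-2)*0.7880 = -0.89
v'_3 = v2*sin(theta) + v3*cos(theta) = 4*0.7880 + (-2)*(-0.6157) = 4.38
v' = 1.00*e1 - 0.89*e2 + 4.38*e3


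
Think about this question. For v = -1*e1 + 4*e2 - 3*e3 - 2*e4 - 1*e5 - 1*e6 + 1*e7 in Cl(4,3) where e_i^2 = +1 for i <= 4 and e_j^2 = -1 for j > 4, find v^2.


v^2 = sum of c_i^2 * e_i^2
Positive signature terms (e_i^2 = +1): (-1)^2 + 4^2 + (-3)^2 + (-2)^2 = 30
Negative signature terms (e_j^2 = -1): (-1)^2 + (-1)^2 + 1^2 = 3
v^2 = 30 - 3 = 27


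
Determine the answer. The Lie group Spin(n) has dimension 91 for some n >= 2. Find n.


dim Spin(n) = dim so(n) = n(n-1)/2.
Solve n(n-1)/2 = 91, i.e. n^2 - n - 182 = 0.
Discriminant = 1 + 8*91 = 729
n = (1 + sqrt(729))/2 = (1 + 27)/2 = 14


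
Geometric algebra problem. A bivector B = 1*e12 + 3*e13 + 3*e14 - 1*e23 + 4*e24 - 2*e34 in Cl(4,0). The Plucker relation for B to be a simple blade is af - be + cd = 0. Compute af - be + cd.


Plucker relation: af - be + cd
a*f = 1*(-2) = -2
b*e = 3*4 = 12
c*d = 3*(-1) = -3
af - be + cd = -2 - 12 + (-3)
= -17


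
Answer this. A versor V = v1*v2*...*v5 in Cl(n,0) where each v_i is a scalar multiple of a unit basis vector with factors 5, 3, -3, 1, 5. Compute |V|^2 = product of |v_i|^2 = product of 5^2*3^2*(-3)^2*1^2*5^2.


Each vector v_i has |v_i|^2 = s_i^2
Squared scales: 5^2 = 25, 3^2 = 9, (-3)^2 = 9, 1^2 = 1, 5^2 = 25
|V|^2 = 25 * 9 * 9 * 1 * 25
= 50625


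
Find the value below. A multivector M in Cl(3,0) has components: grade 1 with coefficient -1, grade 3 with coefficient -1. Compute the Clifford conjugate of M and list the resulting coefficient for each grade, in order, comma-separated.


Clifford conjugate sign for grade k: (-1)^(k(k+1)/2)
Grade 1: (-1)^(1*2/2) = (-1)^1 = -1, coeff -1 -> 1
Grade 3: (-1)^(3*4/2) = (-1)^6 = 1, coeff -1 -> -1
Conjugated coefficients: 1, -1


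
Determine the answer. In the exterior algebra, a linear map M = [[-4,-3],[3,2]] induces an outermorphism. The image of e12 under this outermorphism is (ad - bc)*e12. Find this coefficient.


The outermorphism of a linear map f sends e1^e2 to f(e1)^f(e2).
f(e1) = -4*e1 + 3*e2
f(e2) = -3*e1 + 2*e2
f(e1) ^ f(e2) = (-4*e1 + 3*e2) ^ (-3*e1 + 2*e2)
= (-4)*2*e12 + 3*(-3)*e21
= (-8 - (-9))*e12
= 1*e12
Coefficient = 1


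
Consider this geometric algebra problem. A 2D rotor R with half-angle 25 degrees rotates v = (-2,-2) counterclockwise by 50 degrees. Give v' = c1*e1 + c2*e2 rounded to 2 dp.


Rotor R = cos(25deg) - sin(25deg)*e12
Rotation angle theta = 2 * 25 = 50 degrees
v' = R*v*~R rotates v by theta.
cos(50deg) = 0.6428, sin(50deg) = 0.7660
v'_1 = -2*cos(50deg) - (-2)*sin(50deg)
= -2*0.6428 - (-2)*0.7660
= 0.25
v'_2 = -2*sin(50deg) + (-2)*cos(50deg)
= -2*0.7660 + (-2)*0.6428
= -2.82
v' = 0.25*e1 - 2.82*e2


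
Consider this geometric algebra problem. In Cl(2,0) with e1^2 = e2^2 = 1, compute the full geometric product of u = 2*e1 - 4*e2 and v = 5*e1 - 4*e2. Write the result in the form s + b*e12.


Expand: (2*e1 - 4*e2)(5*e1 - 4*e2)
= 2*5*e1e1 + 2*(-4)*e1e2 + (-4)*5*e2e1 + (-4)*(-4)*e2e2
Using e1^2 = e2^2 = 1, e2e1 = -e1e2:
Scalar part s = 2*5 + (-4)*(-4) = 10 + 16 = 26
Bivector part b = 2*(-4) - (-4)*5 = -8 - (-20) = 12
uv = 26 + 12*e12


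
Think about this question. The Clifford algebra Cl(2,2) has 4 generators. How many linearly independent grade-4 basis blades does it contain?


Number of grade-k basis blades in Cl(p,q) with n = p + q is C(n, k).
n = 2 + 2 = 4
C(4, 4) = 4! / (4! * 0!)
= 24 / (24 * 1)
= 1


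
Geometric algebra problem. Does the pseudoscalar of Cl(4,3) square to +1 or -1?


The pseudoscalar I = e1...e_n (product of all n generators) of Cl(p,q) satisfies I^2 = (-1)^(q + n(n-1)/2).
p = 4, q = 3, n = p + q = 7
n(n-1)/2 = 7 * 6 / 2 = 21
Exponent = q + n(n-1)/2 = 3 + 21 = 24
I^2 = (-1)^24 = +1


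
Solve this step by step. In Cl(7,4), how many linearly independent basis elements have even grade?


Even subalgebra dimension = 2^(n-1)
n = 7 + 4 = 11
2^(11 - 1) = 2^10 = 1024
Verification: sum of C(11,k) for even k = 1 + 55 + 330 + 462 + 165 + 11 = 1024
Result = 1024


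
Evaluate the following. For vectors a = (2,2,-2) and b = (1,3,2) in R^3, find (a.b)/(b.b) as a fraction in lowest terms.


Projection coefficient = (a . b) / (b . b)
a . b = 2*1 + 2*3 + (-2)*2
= 2 + 6 + (-4) = 4
b . b = 1^2 + 3^2 + 2^2
= 1 + 9 + 4 = 14
Coefficient = 4/14
In lowest terms: 2/7


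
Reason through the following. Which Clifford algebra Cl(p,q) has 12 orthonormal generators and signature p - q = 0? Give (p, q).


We need p + q = 12 and p - q = 0.
Adding: 2p = 12 + 0 = 12, so p = 6.
Then q = 12 - 6 = 6.
(p, q) = (6, 6)


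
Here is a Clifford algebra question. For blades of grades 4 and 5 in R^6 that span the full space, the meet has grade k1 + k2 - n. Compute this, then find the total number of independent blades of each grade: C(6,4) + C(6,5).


Meet grade = grade(A) + grade(B) - n
= 4 + 5 - 6 = 3
C(6,4) = 15
C(6,5) = 6
dim_A + dim_B = 15 + 6 = 21


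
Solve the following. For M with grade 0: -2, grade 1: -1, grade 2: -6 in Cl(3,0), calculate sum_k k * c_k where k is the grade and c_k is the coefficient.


Grade-weighted sum = sum of grade_k * coefficient_k
0*(-2) = 0
1*(-1) = -1
2*(-6) = -12
Total = 0 + (-1) + (-12) = -13


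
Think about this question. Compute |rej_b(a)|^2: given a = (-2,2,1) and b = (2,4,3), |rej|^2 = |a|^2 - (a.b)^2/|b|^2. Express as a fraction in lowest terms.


|a|^2 = (-2)^2 + 2^2 + 1^2 = 9
|b|^2 = 2^2 + 4^2 + 3^2 = 29
a . b = (-2)*2 + 2*4 + 1*3 = 7
(a.b)^2 = 7^2 = 49
|rej|^2 = 9 - 49/29
= (261 - 49)/29
= 212/29
In lowest terms: 212/29


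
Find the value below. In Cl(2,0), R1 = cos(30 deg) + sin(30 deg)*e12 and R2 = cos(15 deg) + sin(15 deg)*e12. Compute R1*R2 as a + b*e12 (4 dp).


Same-plane rotors commute and their half-angles add:
R1*R2 = cos(a1 + a2) + sin(a1 + a2)*e12.
a1 + a2 = 30 + 15 = 45 deg
cos(45 deg) = 0.7071
sin(45 deg) = 0.7071
R1*R2 = 0.7071 + 0.7071*e12


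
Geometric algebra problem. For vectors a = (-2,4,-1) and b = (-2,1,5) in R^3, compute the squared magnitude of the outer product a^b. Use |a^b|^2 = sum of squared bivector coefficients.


a wedge b = (a1*b2 - a2*b1)*e12 + (a1*b3 - a3*b1)*e13 + (a2*b3 - a3*b2)*e23
e12 coeff: (-2)*1 - 4*(-2) = -2 - (-8) = 6
e13 coeff: (-2)*5 - (-1)*(-2) = -10 - 2 = -12
e23 coeff: 4*5 - (-1)*1 = 20 - (-1) = 21
|a wedge b|^2 = 6^2 + (-12)^2 + 21^2
= 36 + 144 + 441
= 621


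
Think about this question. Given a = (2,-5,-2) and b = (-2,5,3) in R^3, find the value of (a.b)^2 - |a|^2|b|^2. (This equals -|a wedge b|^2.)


a . b = 2*(-2) + (-5)*5 + (-2)*3
= -4 + (-25) + (-6) = -35
|a|^2 = 2^2 + (-5)^2 + (-2)^2 = 33
|b|^2 = (-2)^2 + 5^2 + 3^2 = 38
(a.b)^2 = (-35)^2 = 1225
|a|^2 * |b|^2 = 33 * 38 = 1254
Result = 1225 - 1254 = -29


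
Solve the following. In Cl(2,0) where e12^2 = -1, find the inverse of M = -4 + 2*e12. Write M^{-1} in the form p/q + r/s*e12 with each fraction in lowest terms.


M = -4 + 2*e12, where e12^2 = -1.
Since M commutes with its reverse ~M = a - b*e12, M * ~M = a^2 - b^2*e12^2 = a^2 + b^2.
So M^{-1} = ~M / (a^2 + b^2) = (a - b*e12)/(a^2 + b^2).
a^2 + b^2 = 16 + 4 = 20
Scalar part = -4/20 = -1/5
Bivector coeff = -2/20 = -1/10
M^{-1} = -1/5 - 1/10*e12


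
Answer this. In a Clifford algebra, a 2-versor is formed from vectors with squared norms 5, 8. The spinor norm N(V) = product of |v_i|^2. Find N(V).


Spinor norm N(V) = |v1|^2 * |v2|^2 * ... * |v2|^2
= 5 * 8
Running product: 5, 40
N(V) = 40


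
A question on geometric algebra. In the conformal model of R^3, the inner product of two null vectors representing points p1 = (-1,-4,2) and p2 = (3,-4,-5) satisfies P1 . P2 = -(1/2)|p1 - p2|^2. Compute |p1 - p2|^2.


p1 - p2 = (-4, 0, 7)
|p1 - p2|^2 = (-4)^2 + 0^2 + 7^2
= 16 + 0 + 49
= 65


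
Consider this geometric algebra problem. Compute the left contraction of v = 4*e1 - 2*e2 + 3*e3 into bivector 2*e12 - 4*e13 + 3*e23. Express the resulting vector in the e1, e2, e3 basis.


Left contraction v _| B = <vB>_1 (grade-1 part of the geometric product vB).
Using e1_|e12 = e2, e2_|e12 = -e1, e1_|e13 = e3, e3_|e13 = -e1, e2_|e23 = e3, e3_|e23 = -e2:
e1 coeff: -v2*b12 - v3*b13 = -(-2)*(2) - (3)*(-4) = 16
e2 coeff: v1*b12 - v3*b23 = (4)*(2) - (3)*(3) = -1
e3 coeff: v1*b13 + v2*b23 = (4)*(-4) + (-2)*(3) = -22
v _| B = 16*e1 - 1*e2 - 22*e3


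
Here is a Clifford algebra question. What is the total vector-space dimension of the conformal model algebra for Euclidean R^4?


The conformal model of R^4 uses Cl(5,1): the 4 Euclidean generators plus two extra orthogonal generators e+ (e+^2 = +1) and e- (e-^2 = -1), from which the null vectors e0, einf are built.
Number of generators m = 4 + 2 = 6.
dim Cl(p,q) = 2^m = 2^6 = 64


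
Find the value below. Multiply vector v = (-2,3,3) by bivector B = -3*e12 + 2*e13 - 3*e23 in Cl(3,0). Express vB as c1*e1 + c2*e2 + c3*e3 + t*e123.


vB has grade-1 (vector) and grade-3 (trivector) parts: vB = (v _| B) + (v ^ B).
Vector part <vB>_1:
  e1: -v2*b12 - v3*b13 = -(3)*(-3) - (3)*(2) = 3
  e2: v1*b12 - v3*b23 = (-2)*(-3) - (3)*(-3) = 15
  e3: v1*b13 + v2*b23 = (-2)*(2) + (3)*(-3) = -13
Trivector part <vB>_3:
  e123: v1*b23 - v2*b13 + v3*b12 = (-2)*(-3) - (3)*(2) + (3)*(-3) = -9
vB = 3*e1 + 15*e2 - 13*e3 - 9*e123


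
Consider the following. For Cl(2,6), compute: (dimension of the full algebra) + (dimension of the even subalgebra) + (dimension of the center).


n = 2 + 6 = 8
Total dim = 2^8 = 256
Even subalgebra dim = 2^7 = 128
n is even, so center dim = 1
Sum = 256 + 128 + 1 = 385


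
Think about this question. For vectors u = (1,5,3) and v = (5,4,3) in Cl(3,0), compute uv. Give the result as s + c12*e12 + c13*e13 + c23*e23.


In Cl(3,0): e_i^2 = 1, e_ie_j = -e_je_i for i != j.
Scalar part = u . v = 1*5 + 5*4 + 3*3
= 5 + 20 + 9 = 34
e12 coeff = 1*4 - 5*5 = 4 - 25 = -21
e13 coeff = 1*3 - 3*5 = 3 - 15 = -12
e23 coeff = 5*3 - 3*4 = 15 - 12 = 3
uv = 34 - 21*e12 - 12*e13 + 3*e23


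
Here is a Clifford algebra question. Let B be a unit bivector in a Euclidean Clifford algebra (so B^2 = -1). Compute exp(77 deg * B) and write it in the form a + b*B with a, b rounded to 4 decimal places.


For a unit bivector B with B^2 = -1, the exponential series gives
e^(theta*B) = cos(theta) + sin(theta)*B (the GA analogue of Euler's formula).
theta = 77 degrees = 1.343904 rad
cos(77 deg) = 0.2250
sin(77 deg) = 0.9744
exp(theta*B) = 0.2250 + 0.9744*B


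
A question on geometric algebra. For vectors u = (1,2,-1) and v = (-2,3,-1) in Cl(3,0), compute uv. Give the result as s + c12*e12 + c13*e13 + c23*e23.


In Cl(3,0): e_i^2 = 1, e_ie_j = -e_je_i for i != j.
Scalar part = u . v = 1*(-2) + 2*3 + (-1)*(-1)
= -2 + 6 + 1 = 5
e12 coeff = 1*3 - 2*(-2) = 3 - (-4) = 7
e13 coeff = 1*(-1) - (-1)*(-2) = -1 - 2 = -3
e23 coeff = 2*(-1) - (-1)*3 = -2 - (-3) = 1
uv = 5 + 7*e12 - 3*e13 + 1*e23


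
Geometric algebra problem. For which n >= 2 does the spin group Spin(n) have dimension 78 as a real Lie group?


dim Spin(n) = dim so(n) = n(n-1)/2.
Solve n(n-1)/2 = 78, i.e. n^2 - n - 156 = 0.
Discriminant = 1 + 8*78 = 625
n = (1 + sqrt(625))/2 = (1 + 25)/2 = 13


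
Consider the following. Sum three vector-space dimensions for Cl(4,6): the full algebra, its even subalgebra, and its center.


n = 4 + 6 = 10
Total dim = 2^10 = 1024
Even subalgebra dim = 2^9 = 512
n is even, so center dim = 1
Sum = 1024 + 512 + 1 = 1537


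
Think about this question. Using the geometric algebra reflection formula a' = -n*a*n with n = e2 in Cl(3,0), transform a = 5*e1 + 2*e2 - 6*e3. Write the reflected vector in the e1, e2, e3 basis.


Reflection formula: a' = -n*a*n, with n = e2 (unit vector, n^2 = 1).
For reflection through hyperplane perp to e2:
The component along e2 flips sign, others stay.
a = (5, 2, -6)
a' = (5, -2, -6)
a' = 5*e1 - 2*e2 - 6*e3


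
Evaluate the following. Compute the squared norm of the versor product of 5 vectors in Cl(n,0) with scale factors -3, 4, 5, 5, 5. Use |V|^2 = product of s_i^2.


Each vector v_i has |v_i|^2 = s_i^2
Squared scales: (-3)^2 = 9, 4^2 = 16, 5^2 = 25, 5^2 = 25, 5^2 = 25
|V|^2 = 9 * 16 * 25 * 25 * 25
= 2250000


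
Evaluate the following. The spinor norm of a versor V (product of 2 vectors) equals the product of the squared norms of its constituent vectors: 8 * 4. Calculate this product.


Spinor norm N(V) = |v1|^2 * |v2|^2 * ... * |v2|^2
= 8 * 4
Running product: 8, 32
N(V) = 32


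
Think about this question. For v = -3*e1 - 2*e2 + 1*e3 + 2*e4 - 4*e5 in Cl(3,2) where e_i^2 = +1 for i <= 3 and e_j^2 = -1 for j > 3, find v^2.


v^2 = sum of c_i^2 * e_i^2
Positive signature terms (e_i^2 = +1): (-3)^2 + (-2)^2 + 1^2 = 14
Negative signature terms (e_j^2 = -1): 2^2 + (-4)^2 = 20
v^2 = 14 - 20 = -6


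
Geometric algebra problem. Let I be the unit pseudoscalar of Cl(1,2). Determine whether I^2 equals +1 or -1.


The pseudoscalar I = e1...e_n (product of all n generators) of Cl(p,q) satisfies I^2 = (-1)^(q + n(n-1)/2).
p = 1, q = 2, n = p + q = 3
n(n-1)/2 = 3 * 2 / 2 = 3
Exponent = q + n(n-1)/2 = 2 + 3 = 5
I^2 = (-1)^5 = -1


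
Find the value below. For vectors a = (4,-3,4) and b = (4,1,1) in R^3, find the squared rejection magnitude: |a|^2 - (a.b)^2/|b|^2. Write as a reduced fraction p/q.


|a|^2 = 4^2 + (-3)^2 + 4^2 = 41
|b|^2 = 4^2 + 1^2 + 1^2 = 18
a . b = 4*4 + (-3)*1 + 4*1 = 17
(a.b)^2 = 17^2 = 289
|rej|^2 = 41 - 289/18
= (738 - 289)/18
= 449/18
In lowest terms: 449/18


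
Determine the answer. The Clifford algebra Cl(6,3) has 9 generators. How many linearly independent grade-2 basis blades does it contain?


Number of grade-k basis blades in Cl(p,q) with n = p + q is C(n, k).
n = 6 + 3 = 9
C(9, 2) = 9! / (2! * 7!)
= 362880 / (2 * 5040)
= 36


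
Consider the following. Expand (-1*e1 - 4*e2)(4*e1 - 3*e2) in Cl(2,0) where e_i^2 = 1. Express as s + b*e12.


Expand: (-1*e1 - 4*e2)(4*e1 - 3*e2)
= (-1)*4*e1e1 + (-1)*(-3)*e1e2 + (-4)*4*e2e1 + (-4)*(-3)*e2e2
Using e1^2 = e2^2 = 1, e2e1 = -e1e2:
Scalar part s = (-1)*4 + (-4)*(-3) = -4 + 12 = 8
Bivector part b = (-1)*(-3) - (-4)*4 = 3 - (-16) = 19
uv = 8 + 19*e12


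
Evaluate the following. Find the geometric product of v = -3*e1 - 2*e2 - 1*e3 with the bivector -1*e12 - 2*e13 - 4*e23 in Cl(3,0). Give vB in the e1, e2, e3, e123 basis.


vB has grade-1 (vector) and grade-3 (trivector) parts: vB = (v _| B) + (v ^ B).
Vector part <vB>_1:
  e1: -v2*b12 - v3*b13 = -(-2)*(-1) - (-1)*(-2) = -4
  e2: v1*b12 - v3*b23 = (-3)*(-1) - (-1)*(-4) = -1
  e3: v1*b13 + v2*b23 = (-3)*(-2) + (-2)*(-4) = 14
Trivector part <vB>_3:
  e123: v1*b23 - v2*b13 + v3*b12 = (-3)*(-4) - (-2)*(-2) + (-1)*(-1) = 9
vB = -4*e1 - 1*e2 + 14*e3 + 9*e123


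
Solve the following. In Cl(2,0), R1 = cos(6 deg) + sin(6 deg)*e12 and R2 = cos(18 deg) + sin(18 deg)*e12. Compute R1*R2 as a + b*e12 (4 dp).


Same-plane rotors commute and their half-angles add:
R1*R2 = cos(a1 + a2) + sin(a1 + a2)*e12.
a1 + a2 = 6 + 18 = 24 deg
cos(24 deg) = 0.9135
sin(24 deg) = 0.4067
R1*R2 = 0.9135 + 0.4067*e12


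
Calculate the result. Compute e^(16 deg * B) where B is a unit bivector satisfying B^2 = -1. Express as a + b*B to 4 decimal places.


For a unit bivector B with B^2 = -1, the exponential series gives
e^(theta*B) = cos(theta) + sin(theta)*B (the GA analogue of Euler's formula).
theta = 16 degrees = 0.279253 rad
cos(16 deg) = 0.9613
sin(16 deg) = 0.2756
exp(theta*B) = 0.9613 + 0.2756*B


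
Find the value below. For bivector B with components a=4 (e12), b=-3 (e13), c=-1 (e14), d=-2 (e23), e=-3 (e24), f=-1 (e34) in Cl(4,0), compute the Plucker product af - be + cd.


Plucker relation: af - be + cd
a*f = 4*(-1) = -4
b*e = (-3)*(-3) = 9
c*d = (-1)*(-2) = 2
af - be + cd = -4 - 9 + 2
= -11


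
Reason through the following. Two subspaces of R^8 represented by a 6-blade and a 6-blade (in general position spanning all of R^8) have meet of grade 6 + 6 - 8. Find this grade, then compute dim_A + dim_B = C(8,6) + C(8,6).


Meet grade = grade(A) + grade(B) - n
= 6 + 6 - 8 = 4
C(8,6) = 28
C(8,6) = 28
dim_A + dim_B = 28 + 28 = 56


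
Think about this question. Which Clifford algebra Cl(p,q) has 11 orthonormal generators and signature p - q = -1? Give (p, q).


We need p + q = 11 and p - q = -1.
Adding: 2p = 11 + (-1) = 10, so p = 5.
Then q = 11 - 5 = 6.
(p, q) = (5, 6)


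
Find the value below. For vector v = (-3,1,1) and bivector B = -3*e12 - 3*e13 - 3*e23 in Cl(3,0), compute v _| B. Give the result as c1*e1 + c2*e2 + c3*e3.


Left contraction v _| B = <vB>_1 (grade-1 part of the geometric product vB).
Using e1_|e12 = e2, e2_|e12 = -e1, e1_|e13 = e3, e3_|e13 = -e1, e2_|e23 = e3, e3_|e23 = -e2:
e1 coeff: -v2*b12 - v3*b13 = -(1)*(-3) - (1)*(-3) = 6
e2 coeff: v1*b12 - v3*b23 = (-3)*(-3) - (1)*(-3) = 12
e3 coeff: v1*b13 + v2*b23 = (-3)*(-3) + (1)*(-3) = 6
v _| B = 6*e1 + 12*e2 + 6*e3


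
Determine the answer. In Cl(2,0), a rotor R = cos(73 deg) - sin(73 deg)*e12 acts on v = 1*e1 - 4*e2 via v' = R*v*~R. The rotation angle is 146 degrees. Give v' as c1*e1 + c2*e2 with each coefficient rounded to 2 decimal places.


Rotor R = cos(73deg) - sin(73deg)*e12
Rotation angle theta = 2 * 73 = 146 degrees
v' = R*v*~R rotates v by theta.
cos(146deg) = -0.8290, sin(146deg) = 0.5592
v'_1 = 1*cos(146deg) - (-4)*sin(146deg)
= 1*(-0.8290) - (-4)*0.5592
= 1.41
v'_2 = 1*sin(146deg) + (-4)*cos(146deg)
= 1*0.5592 + (-4)*(-0.8290)
= 3.88
v' = 1.41*e1 + 3.88*e2


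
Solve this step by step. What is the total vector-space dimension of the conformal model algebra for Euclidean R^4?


The conformal model of R^4 uses Cl(5,1): the 4 Euclidean generators plus two extra orthogonal generators e+ (e+^2 = +1) and e- (e-^2 = -1), from which the null vectors e0, einf are built.
Number of generators m = 4 + 2 = 6.
dim Cl(p,q) = 2^m = 2^6 = 64


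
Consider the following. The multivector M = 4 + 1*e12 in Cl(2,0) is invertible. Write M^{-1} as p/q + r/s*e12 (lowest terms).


M = 4 + 1*e12, where e12^2 = -1.
Since M commutes with its reverse ~M = a - b*e12, M * ~M = a^2 - b^2*e12^2 = a^2 + b^2.
So M^{-1} = ~M / (a^2 + b^2) = (a - b*e12)/(a^2 + b^2).
a^2 + b^2 = 16 + 1 = 17
Scalar part = 4/17 = 4/17
Bivector coeff = -1/17 = -1/17
M^{-1} = 4/17 - 1/17*e12


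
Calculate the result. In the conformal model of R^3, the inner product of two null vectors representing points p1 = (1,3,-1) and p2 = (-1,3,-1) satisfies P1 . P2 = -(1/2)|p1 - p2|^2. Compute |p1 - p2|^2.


p1 - p2 = (2, 0, 0)
|p1 - p2|^2 = 2^2 + 0^2 + 0^2
= 4 + 0 + 0
= 4


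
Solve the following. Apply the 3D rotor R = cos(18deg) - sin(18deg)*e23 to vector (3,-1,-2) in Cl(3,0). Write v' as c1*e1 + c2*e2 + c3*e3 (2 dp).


Rotor R = cos(18deg) - sin(18deg)*e23
Rotation angle theta = 2 * 18 = 36 degrees in the e23 plane (e2 -> e3).
The component perpendicular to the plane (e1) is invariant: v'_1 = v1 = 3.00
cos(36deg) = 0.8090, sin(36deg) = 0.5878
v'_2 = v2*cos(theta) - v3*sin(theta) = -1*0.8090 - (-2)*0.5878 = 0.37
v'_3 = v2*sin(theta) + v3*cos(theta) = -1*0.5878 + (-2)*0.8090 = -2.21
v' = 3.00*e1 + 0.37*e2 - 2.21*e3


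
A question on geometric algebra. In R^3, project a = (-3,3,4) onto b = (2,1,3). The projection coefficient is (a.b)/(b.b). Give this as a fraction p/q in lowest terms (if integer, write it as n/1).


Projection coefficient = (a . b) / (b . b)
a . b = (-3)*2 + 3*1 + 4*3
= -6 + 3 + 12 = 9
b . b = 2^2 + 1^2 + 3^2
= 4 + 1 + 9 = 14
Coefficient = 9/14
In lowest terms: 9/14


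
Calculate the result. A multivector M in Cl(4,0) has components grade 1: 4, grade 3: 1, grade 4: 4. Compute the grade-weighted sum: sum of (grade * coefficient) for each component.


Grade-weighted sum = sum of grade_k * coefficient_k
1*4 = 4
3*1 = 3
4*4 = 16
Total = 4 + 3 + 16 = 23


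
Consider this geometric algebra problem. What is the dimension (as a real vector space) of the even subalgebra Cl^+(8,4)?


Even subalgebra dimension = 2^(n-1)
n = 8 + 4 = 12
2^(12 - 1) = 2^11 = 2048
Verification: sum of C(12,k) for even k = 1 + 66 + 495 + 924 + 495 + 66 + 1 = 2048
Result = 2048


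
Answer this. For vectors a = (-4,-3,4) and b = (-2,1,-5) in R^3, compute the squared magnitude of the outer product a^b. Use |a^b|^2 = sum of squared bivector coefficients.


a wedge b = (a1*b2 - a2*b1)*e12 + (a1*b3 - a3*b1)*e13 + (a2*b3 - a3*b2)*e23
e12 coeff: (-4)*1 - (-3)*(-2) = -4 - 6 = -10
e13 coeff: (-4)*(-5) - 4*(-2) = 20 - (-8) = 28
e23 coeff: (-3)*(-5) - 4*1 = 15 - 4 = 11
|a wedge b|^2 = (-10)^2 + 28^2 + 11^2
= 100 + 784 + 121
= 1005


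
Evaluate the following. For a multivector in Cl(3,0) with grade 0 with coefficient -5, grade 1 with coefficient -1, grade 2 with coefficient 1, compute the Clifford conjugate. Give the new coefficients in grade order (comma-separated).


Clifford conjugate sign for grade k: (-1)^(k(k+1)/2)
Grade 0: (-1)^(0*1/2) = (-1)^0 = 1, coeff -5 -> -5
Grade 1: (-1)^(1*2/2) = (-1)^1 = -1, coeff -1 -> 1
Grade 2: (-1)^(2*3/2) = (-1)^3 = -1, coeff 1 -> -1
Conjugated coefficients: -5, 1, -1


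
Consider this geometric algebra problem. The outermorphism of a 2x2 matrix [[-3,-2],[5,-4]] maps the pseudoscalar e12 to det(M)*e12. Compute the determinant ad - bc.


The outermorphism of a linear map f sends e1^e2 to f(e1)^f(e2).
f(e1) = -3*e1 + 5*e2
f(e2) = -2*e1 - 4*e2
f(e1) ^ f(e2) = (-3*e1 + 5*e2) ^ (-2*e1 - 4*e2)
= (-3)*(-4)*e12 + 5*(-2)*e21
= (12 - (-10))*e12
= 22*e12
Coefficient = 22


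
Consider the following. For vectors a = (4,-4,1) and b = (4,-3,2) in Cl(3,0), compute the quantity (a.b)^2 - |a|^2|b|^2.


a . b = 4*4 + (-4)*(-3) + 1*2
= 16 + 12 + 2 = 30
|a|^2 = 4^2 + (-4)^2 + 1^2 = 33
|b|^2 = 4^2 + (-3)^2 + 2^2 = 29
(a.b)^2 = 30^2 = 900
|a|^2 * |b|^2 = 33 * 29 = 957
Result = 900 - 957 = -57


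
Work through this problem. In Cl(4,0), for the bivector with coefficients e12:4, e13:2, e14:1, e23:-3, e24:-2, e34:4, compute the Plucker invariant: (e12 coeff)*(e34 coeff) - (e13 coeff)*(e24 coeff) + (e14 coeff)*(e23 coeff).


Plucker relation: af - be + cd
a*f = 4*4 = 16
b*e = 2*(-2) = -4
c*d = 1*(-3) = -3
af - be + cd = 16 - (-4) + (-3)
= 17


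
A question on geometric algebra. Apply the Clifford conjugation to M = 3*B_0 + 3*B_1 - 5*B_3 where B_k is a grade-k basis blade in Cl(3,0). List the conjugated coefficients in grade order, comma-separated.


Clifford conjugate sign for grade k: (-1)^(k(k+1)/2)
Grade 0: (-1)^(0*1/2) = (-1)^0 = 1, coeff 3 -> 3
Grade 1: (-1)^(1*2/2) = (-1)^1 = -1, coeff 3 -> -3
Grade 3: (-1)^(3*4/2) = (-1)^6 = 1, coeff -5 -> -5
Conjugated coefficients: 3, -3, -5


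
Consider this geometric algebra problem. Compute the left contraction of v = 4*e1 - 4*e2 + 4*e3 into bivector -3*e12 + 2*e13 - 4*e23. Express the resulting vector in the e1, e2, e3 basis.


Left contraction v _| B = <vB>_1 (grade-1 part of the geometric product vB).
Using e1_|e12 = e2, e2_|e12 = -e1, e1_|e13 = e3, e3_|e13 = -e1, e2_|e23 = e3, e3_|e23 = -e2:
e1 coeff: -v2*b12 - v3*b13 = -(-4)*(-3) - (4)*(2) = -20
e2 coeff: v1*b12 - v3*b23 = (4)*(-3) - (4)*(-4) = 4
e3 coeff: v1*b13 + v2*b23 = (4)*(2) + (-4)*(-4) = 24
v _| B = -20*e1 + 4*e2 + 24*e3


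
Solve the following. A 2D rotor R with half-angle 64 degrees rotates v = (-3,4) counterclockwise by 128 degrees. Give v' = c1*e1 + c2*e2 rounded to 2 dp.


Rotor R = cos(64deg) - sin(64deg)*e12
Rotation angle theta = 2 * 64 = 128 degrees
v' = R*v*~R rotates v by theta.
cos(128deg) = -0.6157, sin(128deg) = 0.7880
v'_1 = -3*cos(128deg) - 4*sin(128deg)
= -3*(-0.6157) - 4*0.7880
= -1.31
v'_2 = -3*sin(128deg) + 4*cos(128deg)
= -3*0.7880 + 4*(-0.6157)
= -4.83
v' = -1.31*e1 - 4.83*e2


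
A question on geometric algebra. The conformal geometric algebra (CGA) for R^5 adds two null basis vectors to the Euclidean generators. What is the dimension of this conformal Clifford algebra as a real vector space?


The conformal model of R^5 uses Cl(6,1): the 5 Euclidean generators plus two extra orthogonal generators e+ (e+^2 = +1) and e- (e-^2 = -1), from which the null vectors e0, einf are built.
Number of generators m = 5 + 2 = 7.
dim Cl(p,q) = 2^m = 2^7 = 128


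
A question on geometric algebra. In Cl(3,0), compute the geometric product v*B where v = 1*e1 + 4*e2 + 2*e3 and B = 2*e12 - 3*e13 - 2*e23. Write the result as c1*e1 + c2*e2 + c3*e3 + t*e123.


vB has grade-1 (vector) and grade-3 (trivector) parts: vB = (v _| B) + (v ^ B).
Vector part <vB>_1:
  e1: -v2*b12 - v3*b13 = -(4)*(2) - (2)*(-3) = -2
  e2: v1*b12 - v3*b23 = (1)*(2) - (2)*(-2) = 6
  e3: v1*b13 + v2*b23 = (1)*(-3) + (4)*(-2) = -11
Trivector part <vB>_3:
  e123: v1*b23 - v2*b13 + v3*b12 = (1)*(-2) - (4)*(-3) + (2)*(2) = 14
vB = -2*e1 + 6*e2 - 11*e3 + 14*e123


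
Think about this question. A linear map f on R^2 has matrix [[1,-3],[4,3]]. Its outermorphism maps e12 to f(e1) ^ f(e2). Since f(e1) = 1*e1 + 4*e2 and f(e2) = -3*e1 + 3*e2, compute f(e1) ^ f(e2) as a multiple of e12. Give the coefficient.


The outermorphism of a linear map f sends e1^e2 to f(e1)^f(e2).
f(e1) = 1*e1 + 4*e2
f(e2) = -3*e1 + 3*e2
f(e1) ^ f(e2) = (1*e1 + 4*e2) ^ (-3*e1 + 3*e2)
= 1*3*e12 + 4*(-3)*e21
= (3 - (-12))*e12
= 15*e12
Coefficient = 15


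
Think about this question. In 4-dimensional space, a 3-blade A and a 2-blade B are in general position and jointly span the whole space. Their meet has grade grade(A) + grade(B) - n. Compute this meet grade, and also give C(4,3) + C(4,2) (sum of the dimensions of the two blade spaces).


Meet grade = grade(A) + grade(B) - n
= 3 + 2 - 4 = 1
C(4,3) = 4
C(4,2) = 6
dim_A + dim_B = 4 + 6 = 10


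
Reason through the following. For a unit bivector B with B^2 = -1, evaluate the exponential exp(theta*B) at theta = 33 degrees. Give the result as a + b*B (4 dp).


For a unit bivector B with B^2 = -1, the exponential series gives
e^(theta*B) = cos(theta) + sin(theta)*B (the GA analogue of Euler's formula).
theta = 33 degrees = 0.575959 rad
cos(33 deg) = 0.8387
sin(33 deg) = 0.5446
exp(theta*B) = 0.8387 + 0.5446*B


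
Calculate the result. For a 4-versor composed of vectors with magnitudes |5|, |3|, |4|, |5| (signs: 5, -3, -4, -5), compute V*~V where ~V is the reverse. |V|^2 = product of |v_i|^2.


Each vector v_i has |v_i|^2 = s_i^2
Squared scales: 5^2 = 25, (-3)^2 = 9, (-4)^2 = 16, (-5)^2 = 25
|V|^2 = 25 * 9 * 16 * 25
= 90000


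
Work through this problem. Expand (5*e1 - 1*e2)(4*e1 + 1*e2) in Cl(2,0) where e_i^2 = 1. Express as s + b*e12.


Expand: (5*e1 - 1*e2)(4*e1 + 1*e2)
= 5*4*e1e1 + 5*1*e1e2 + (-1)*4*e2e1 + (-1)*1*e2e2
Using e1^2 = e2^2 = 1, e2e1 = -e1e2:
Scalar part s = 5*4 + (-1)*1 = 20 + (-1) = 19
Bivector part b = 5*1 - (-1)*4 = 5 - (-4) = 9
uv = 19 + 9*e12


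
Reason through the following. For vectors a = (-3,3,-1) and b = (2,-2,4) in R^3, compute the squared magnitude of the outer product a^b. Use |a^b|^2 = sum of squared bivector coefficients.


a wedge b = (a1*b2 - a2*b1)*e12 + (a1*b3 - a3*b1)*e13 + (a2*b3 - a3*b2)*e23
e12 coeff: (-3)*(-2) - 3*2 = 6 - 6 = 0
e13 coeff: (-3)*4 - (-1)*2 = -12 - (-2) = -10
e23 coeff: 3*4 - (-1)*(-2) = 12 - 2 = 10
|a wedge b|^2 = 0^2 + (-10)^2 + 10^2
= 0 + 100 + 100
= 200


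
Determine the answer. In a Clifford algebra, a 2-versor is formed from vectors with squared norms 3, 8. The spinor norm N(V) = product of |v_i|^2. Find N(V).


Spinor norm N(V) = |v1|^2 * |v2|^2 * ... * |v2|^2
= 3 * 8
Running product: 3, 24
N(V) = 24


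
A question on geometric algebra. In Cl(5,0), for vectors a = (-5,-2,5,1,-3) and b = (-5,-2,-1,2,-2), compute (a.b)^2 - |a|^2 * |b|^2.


a . b = (-5)*(-5) + (-2)*(-2) + 5*(-1) + 1*2 + (-3)*(-2)
= 25 + 4 + (-5) + 2 + 6 = 32
|a|^2 = (-5)^2 + (-2)^2 + 5^2 + 1^2 + (-3)^2 = 64
|b|^2 = (-5)^2 + (-2)^2 + (-1)^2 + 2^2 + (-2)^2 = 38
(a.b)^2 = 32^2 = 1024
|a|^2 * |b|^2 = 64 * 38 = 2432
Result = 1024 - 2432 = -1408


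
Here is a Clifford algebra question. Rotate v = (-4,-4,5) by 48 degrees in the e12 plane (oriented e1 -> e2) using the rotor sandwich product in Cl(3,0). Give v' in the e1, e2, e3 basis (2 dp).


Rotor R = cos(24deg) - sin(24deg)*e12
Rotation angle theta = 2 * 24 = 48 degrees in the e12 plane (e1 -> e2).
The component perpendicular to the plane (e3) is invariant: v'_3 = v3 = 5.00
cos(48deg) = 0.6691, sin(48deg) = 0.7431
v'_1 = v1*cos(theta) - v2*sin(theta) = -4*0.6691 - (-4)*0.7431 = 0.30
v'_2 = v1*sin(theta) + v2*cos(theta) = -4*0.7431 + (-4)*0.6691 = -5.65
v' = 0.30*e1 - 5.65*e2 + 5.00*e3


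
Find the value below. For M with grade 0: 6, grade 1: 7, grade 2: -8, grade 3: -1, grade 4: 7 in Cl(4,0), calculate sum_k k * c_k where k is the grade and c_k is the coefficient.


Grade-weighted sum = sum of grade_k * coefficient_k
0*6 = 0
1*7 = 7
2*(-8) = -16
3*(-1) = -3
4*7 = 28
Total = 0 + 7 + (-16) + (-3) + 28 = 16


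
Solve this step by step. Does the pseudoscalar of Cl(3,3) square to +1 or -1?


The pseudoscalar I = e1...e_n (product of all n generators) of Cl(p,q) satisfies I^2 = (-1)^(q + n(n-1)/2).
p = 3, q = 3, n = p + q = 6
n(n-1)/2 = 6 * 5 / 2 = 15
Exponent = q + n(n-1)/2 = 3 + 15 = 18
I^2 = (-1)^18 = +1


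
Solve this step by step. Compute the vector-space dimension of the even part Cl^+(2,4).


Even subalgebra dimension = 2^(n-1)
n = 2 + 4 = 6
2^(6 - 1) = 2^5 = 32
Verification: sum of C(6,k) for even k = 1 + 15 + 15 + 1 = 32
Result = 32


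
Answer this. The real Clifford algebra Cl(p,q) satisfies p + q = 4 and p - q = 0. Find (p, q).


We need p + q = 4 and p - q = 0.
Adding: 2p = 4 + 0 = 4, so p = 2.
Then q = 4 - 2 = 2.
(p, q) = (2, 2)


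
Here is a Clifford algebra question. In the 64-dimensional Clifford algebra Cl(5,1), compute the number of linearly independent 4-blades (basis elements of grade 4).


Number of grade-k basis blades in Cl(p,q) with n = p + q is C(n, k).
n = 5 + 1 = 6
C(6, 4) = 6! / (4! * 2!)
= 720 / (24 * 2)
= 15


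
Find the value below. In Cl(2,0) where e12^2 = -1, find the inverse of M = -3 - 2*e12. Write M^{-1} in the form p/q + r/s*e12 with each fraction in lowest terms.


M = -3 - 2*e12, where e12^2 = -1.
Since M commutes with its reverse ~M = a - b*e12, M * ~M = a^2 - b^2*e12^2 = a^2 + b^2.
So M^{-1} = ~M / (a^2 + b^2) = (a - b*e12)/(a^2 + b^2).
a^2 + b^2 = 9 + 4 = 13
Scalar part = -3/13 = -3/13
Bivector coeff = 2/13 = 2/13
M^{-1} = -3/13 + 2/13*e12


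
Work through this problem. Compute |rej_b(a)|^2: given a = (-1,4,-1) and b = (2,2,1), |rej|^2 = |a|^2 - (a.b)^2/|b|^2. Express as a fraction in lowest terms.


|a|^2 = (-1)^2 + 4^2 + (-1)^2 = 18
|b|^2 = 2^2 + 2^2 + 1^2 = 9
a . b = (-1)*2 + 4*2 + (-1)*1 = 5
(a.b)^2 = 5^2 = 25
|rej|^2 = 18 - 25/9
= (162 - 25)/9
= 137/9
In lowest terms: 137/9


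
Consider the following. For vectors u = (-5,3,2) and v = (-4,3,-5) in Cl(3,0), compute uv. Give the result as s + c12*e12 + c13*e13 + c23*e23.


In Cl(3,0): e_i^2 = 1, e_ie_j = -e_je_i for i != j.
Scalar part = u . v = (-5)*(-4) + 3*3 + 2*(-5)
= 20 + 9 + (-10) = 19
e12 coeff = (-5)*3 - 3*(-4) = -15 - (-12) = -3
e13 coeff = (-5)*(-5) - 2*(-4) = 25 - (-8) = 33
e23 coeff = 3*(-5) - 2*3 = -15 - 6 = -21
uv = 19 - 3*e12 + 33*e13 - 21*e23


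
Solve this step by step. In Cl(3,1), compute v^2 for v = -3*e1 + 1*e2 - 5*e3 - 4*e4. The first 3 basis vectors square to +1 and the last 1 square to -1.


v^2 = sum of c_i^2 * e_i^2
Positive signature terms (e_i^2 = +1): (-3)^2 + 1^2 + (-5)^2 = 35
Negative signature terms (e_j^2 = -1): (-4)^2 = 16
v^2 = 35 - 16 = 19


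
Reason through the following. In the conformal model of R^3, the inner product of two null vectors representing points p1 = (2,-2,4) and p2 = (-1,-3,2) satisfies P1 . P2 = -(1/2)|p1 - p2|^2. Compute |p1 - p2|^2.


p1 - p2 = (3, 1, 2)
|p1 - p2|^2 = 3^2 + 1^2 + 2^2
= 9 + 1 + 4
= 14


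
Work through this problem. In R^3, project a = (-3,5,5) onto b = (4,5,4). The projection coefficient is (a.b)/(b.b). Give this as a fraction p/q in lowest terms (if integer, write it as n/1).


Projection coefficient = (a . b) / (b . b)
a . b = (-3)*4 + 5*5 + 5*4
= -12 + 25 + 20 = 33
b . b = 4^2 + 5^2 + 4^2
= 16 + 25 + 16 = 57
Coefficient = 33/57
In lowest terms: 11/19


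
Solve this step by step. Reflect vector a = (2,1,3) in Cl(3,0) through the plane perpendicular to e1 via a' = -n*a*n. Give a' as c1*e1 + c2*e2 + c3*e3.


Reflection formula: a' = -n*a*n, with n = e1 (unit vector, n^2 = 1).
For reflection through hyperplane perp to e1:
The component along e1 flips sign, others stay.
a = (2, 1, 3)
a' = (-2, 1, 3)
a' = -2*e1 + 1*e2 + 3*e3


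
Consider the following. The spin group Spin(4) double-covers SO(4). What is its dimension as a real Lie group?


Spin(n) double-covers SO(n); both have Lie algebra so(n) of dimension n(n-1)/2.
n = 4
n(n-1) = 4 * 3 = 12
dim Spin(4) = 12/2 = 6


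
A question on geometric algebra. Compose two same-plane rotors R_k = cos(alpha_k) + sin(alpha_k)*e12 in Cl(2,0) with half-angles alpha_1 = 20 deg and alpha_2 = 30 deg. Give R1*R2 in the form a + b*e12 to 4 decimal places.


Same-plane rotors commute and their half-angles add:
R1*R2 = cos(a1 + a2) + sin(a1 + a2)*e12.
a1 + a2 = 20 + 30 = 50 deg
cos(50 deg) = 0.6428
sin(50 deg) = 0.7660
R1*R2 = 0.6428 + 0.7660*e12


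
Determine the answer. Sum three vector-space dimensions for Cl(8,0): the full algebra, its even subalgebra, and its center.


n = 8 + 0 = 8
Total dim = 2^8 = 256
Even subalgebra dim = 2^7 = 128
n is even, so center dim = 1
Sum = 256 + 128 + 1 = 385


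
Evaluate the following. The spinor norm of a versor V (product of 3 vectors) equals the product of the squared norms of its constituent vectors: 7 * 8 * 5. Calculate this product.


Spinor norm N(V) = |v1|^2 * |v2|^2 * ... * |v3|^2
= 7 * 8 * 5
Running product: 7, 56, 280
N(V) = 280


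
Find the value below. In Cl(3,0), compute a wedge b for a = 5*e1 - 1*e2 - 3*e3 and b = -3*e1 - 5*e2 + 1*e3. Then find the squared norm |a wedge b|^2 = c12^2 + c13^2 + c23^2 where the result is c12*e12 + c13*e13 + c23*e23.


a wedge b = (a1*b2 - a2*b1)*e12 + (a1*b3 - a3*b1)*e13 + (a2*b3 - a3*b2)*e23
e12 coeff: 5*(-5) - (-1)*(-3) = -25 - 3 = -28
e13 coeff: 5*1 - (-3)*(-3) = 5 - 9 = -4
e23 coeff: (-1)*1 - (-3)*(-5) = -1 - 15 = -16
|a wedge b|^2 = (-28)^2 + (-4)^2 + (-16)^2
= 784 + 16 + 256
= 1056


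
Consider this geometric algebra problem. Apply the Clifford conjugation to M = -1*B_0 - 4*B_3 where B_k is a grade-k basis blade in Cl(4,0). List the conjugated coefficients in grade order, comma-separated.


Clifford conjugate sign for grade k: (-1)^(k(k+1)/2)
Grade 0: (-1)^(0*1/2) = (-1)^0 = 1, coeff -1 -> -1
Grade 3: (-1)^(3*4/2) = (-1)^6 = 1, coeff -4 -> -4
Conjugated coefficients: -1, -4


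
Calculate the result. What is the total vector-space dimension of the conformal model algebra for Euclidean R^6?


The conformal model of R^6 uses Cl(7,1): the 6 Euclidean generators plus two extra orthogonal generators e+ (e+^2 = +1) and e- (e-^2 = -1), from which the null vectors e0, einf are built.
Number of generators m = 6 + 2 = 8.
dim Cl(p,q) = 2^m = 2^8 = 256


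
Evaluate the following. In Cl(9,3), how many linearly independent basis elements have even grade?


Even subalgebra dimension = 2^(n-1)
n = 9 + 3 = 12
2^(12 - 1) = 2^11 = 2048
Verification: sum of C(12,k) for even k = 1 + 66 + 495 + 924 + 495 + 66 + 1 = 2048
Result = 2048
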